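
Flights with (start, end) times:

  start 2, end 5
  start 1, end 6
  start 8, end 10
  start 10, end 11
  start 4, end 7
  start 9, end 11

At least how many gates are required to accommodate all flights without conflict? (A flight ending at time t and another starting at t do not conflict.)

3

starts: [1, 2, 4, 8, 9, 10]
ends:   [5, 6, 7, 10, 11, 11]
s1→1 s2→2 s4→3  — peak 3.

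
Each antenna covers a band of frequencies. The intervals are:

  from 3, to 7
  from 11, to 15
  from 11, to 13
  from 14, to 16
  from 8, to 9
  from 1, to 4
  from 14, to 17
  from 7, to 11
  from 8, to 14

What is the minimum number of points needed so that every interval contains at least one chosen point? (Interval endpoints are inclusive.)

4

Process intervals by earliest right end; each time one isn't hit yet, stab at its right endpoint.
By right end: [1,4]  [3,7]  [8,9]  [7,11]  [11,13]  [8,14]  [11,15]  [14,16]  [14,17]
[1,4] uncovered → point at 4; [8,9] uncovered → point at 9; [11,13] uncovered → point at 13; [14,16] uncovered → point at 16.
Points: 4, 9, 13, 16 (4 total).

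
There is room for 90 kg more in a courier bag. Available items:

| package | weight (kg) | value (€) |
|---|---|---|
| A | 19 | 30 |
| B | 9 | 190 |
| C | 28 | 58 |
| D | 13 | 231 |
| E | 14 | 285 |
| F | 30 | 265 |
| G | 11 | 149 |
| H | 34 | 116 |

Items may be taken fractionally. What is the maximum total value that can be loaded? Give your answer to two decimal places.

Greedy by value/weight ratio, highest first.
Order: B (190/9=21.11) > E (285/14=20.36) > D (231/13=17.77) > G (149/11=13.55) > F (265/30=8.83) > H (116/34=3.41) > C (58/28=2.07) > A (30/19=1.58)
Fill: take B (9 @ 190) → take E (14 @ 285) → take D (13 @ 231) → take G (11 @ 149) → take F (30 @ 265) → take 13/34 of H → 44.35; 90/90 used.
Total value = 1164.35

1164.35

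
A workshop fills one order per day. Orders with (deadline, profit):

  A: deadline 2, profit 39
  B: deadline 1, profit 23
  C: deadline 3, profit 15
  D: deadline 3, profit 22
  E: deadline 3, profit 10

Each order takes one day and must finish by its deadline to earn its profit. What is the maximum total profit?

Sort by profit descending; place each in the latest free slot ≤ its deadline.
Profit order: A=39 B=23 D=22 C=15 E=10
Assign: A→slot 2, B→slot 1, D→slot 3, C skipped, E skipped.
Slots: [1:B] [2:A] [3:D]
Profit = 23 + 39 + 22 = 84

84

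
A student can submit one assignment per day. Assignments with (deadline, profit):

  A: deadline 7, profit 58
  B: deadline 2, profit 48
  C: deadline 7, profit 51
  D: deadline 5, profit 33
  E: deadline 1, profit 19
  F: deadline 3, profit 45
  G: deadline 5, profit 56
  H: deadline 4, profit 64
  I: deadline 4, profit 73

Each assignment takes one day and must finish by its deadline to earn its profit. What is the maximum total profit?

395

Sort by profit descending; place each in the latest free slot ≤ its deadline.
By profit: I(d4,73), H(d4,64), A(d7,58), G(d5,56), C(d7,51), B(d2,48), F(d3,45), D(d5,33), E(d1,19)
I→slot 4; H→slot 3; A→slot 7; G→slot 5; C→slot 6; B→slot 2; F→slot 1; D skipped; E skipped.
Profit = 45 + 48 + 64 + 73 + 56 + 51 + 58 = 395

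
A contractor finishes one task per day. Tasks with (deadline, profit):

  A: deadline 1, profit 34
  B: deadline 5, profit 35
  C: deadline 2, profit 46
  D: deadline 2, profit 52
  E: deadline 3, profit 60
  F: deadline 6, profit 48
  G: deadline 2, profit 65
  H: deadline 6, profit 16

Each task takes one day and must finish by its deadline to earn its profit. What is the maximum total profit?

Take jobs in profit order; each goes to the latest open slot no later than its deadline.
By profit: G(d2,65), E(d3,60), D(d2,52), F(d6,48), C(d2,46), B(d5,35), A(d1,34), H(d6,16)
G→slot 2; E→slot 3; D→slot 1; F→slot 6; C skipped; B→slot 5; A skipped; H→slot 4.
Profit = 52 + 65 + 60 + 16 + 35 + 48 = 276

276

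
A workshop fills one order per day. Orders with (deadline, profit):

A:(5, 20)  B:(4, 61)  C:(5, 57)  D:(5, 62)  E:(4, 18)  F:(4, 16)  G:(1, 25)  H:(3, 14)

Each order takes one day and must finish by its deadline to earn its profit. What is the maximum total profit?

225

Sort by profit descending; place each in the latest free slot ≤ its deadline.
By profit: D(d5,62), B(d4,61), C(d5,57), G(d1,25), A(d5,20), E(d4,18), F(d4,16), H(d3,14)
D→slot 5; B→slot 4; C→slot 3; G→slot 1; A→slot 2; E skipped; F skipped; H skipped.
Profit = 25 + 20 + 57 + 61 + 62 = 225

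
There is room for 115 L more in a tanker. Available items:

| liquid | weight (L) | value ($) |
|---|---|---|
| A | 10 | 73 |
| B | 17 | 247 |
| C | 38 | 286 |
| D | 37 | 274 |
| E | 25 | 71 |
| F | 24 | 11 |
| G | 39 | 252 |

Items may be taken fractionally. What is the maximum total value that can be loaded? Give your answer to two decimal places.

964.00

Sort by value per unit weight and fill in that order.
Ratios (sorted): B 14.53, C 7.53, D 7.41, A 7.30, G 6.46, E 2.84, F 0.46
take B (17 @ 247); take C (38 @ 286); take D (37 @ 274); take A (10 @ 73); take 13/39 of G → 84.00. Capacity used 115/115.
Total value = 964.00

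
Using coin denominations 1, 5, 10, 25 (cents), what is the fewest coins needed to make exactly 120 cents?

120 = 4×25 + 2×10
Total coins = 4 + 2 = 6

6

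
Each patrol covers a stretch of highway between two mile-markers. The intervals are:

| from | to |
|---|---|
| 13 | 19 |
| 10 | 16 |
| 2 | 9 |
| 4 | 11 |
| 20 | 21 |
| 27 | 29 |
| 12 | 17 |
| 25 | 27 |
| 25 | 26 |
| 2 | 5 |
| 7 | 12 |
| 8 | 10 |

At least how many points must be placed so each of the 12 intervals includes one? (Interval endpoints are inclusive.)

6

Sort by right endpoint; whenever an interval is uncovered, place a point at its right end.
Sorted: [2,5] [2,9] [8,10] [4,11] [7,12] [10,16] [12,17] [13,19] [20,21] [25,26] [25,27] [27,29]
{[2,5],[2,9]} hit by 5; {[8,10],[4,11],[7,12],[10,16]} hit by 10; {[12,17],[13,19]} hit by 17; {[20,21]} hit by 21; {[25,26],[25,27]} hit by 26; {[27,29]} hit by 29.
Points: 5, 10, 17, 21, 26, 29 (6 total).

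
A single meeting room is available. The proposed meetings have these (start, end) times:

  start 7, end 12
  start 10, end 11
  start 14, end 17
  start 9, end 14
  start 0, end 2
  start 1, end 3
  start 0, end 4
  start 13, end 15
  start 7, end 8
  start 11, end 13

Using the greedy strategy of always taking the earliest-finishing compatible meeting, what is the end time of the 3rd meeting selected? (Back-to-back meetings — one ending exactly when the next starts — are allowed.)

11

By end time: (0,2), (1,3), (0,4), (7,8), (10,11), (7,12), (11,13), (9,14), (13,15), (14,17).
Pick (0,2); next start ≥ 2 → (7,8); next start ≥ 8 → (10,11); next start ≥ 11 → (11,13); next start ≥ 13 → (13,15).
Selected: (0,2) (7,8) (10,11) (11,13) (13,15)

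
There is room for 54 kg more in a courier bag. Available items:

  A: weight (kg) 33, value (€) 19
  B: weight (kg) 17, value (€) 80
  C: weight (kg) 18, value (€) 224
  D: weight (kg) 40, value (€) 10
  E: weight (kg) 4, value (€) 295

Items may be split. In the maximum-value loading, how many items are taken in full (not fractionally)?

3

Greedy by value/weight ratio, highest first.
Ratios (sorted): E 73.75, C 12.44, B 4.71, A 0.58, D 0.25
take E (4 @ 295); take C (18 @ 224); take B (17 @ 80); take 15/33 of A → 8.64. Capacity used 54/54.
3 item(s) taken whole; one partial (take 15/33 of A).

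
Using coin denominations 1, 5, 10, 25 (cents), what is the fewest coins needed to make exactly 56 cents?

4

56 − 2×25→6 − 1×5→1 − 1×1→0
Total coins = 2 + 1 + 1 = 4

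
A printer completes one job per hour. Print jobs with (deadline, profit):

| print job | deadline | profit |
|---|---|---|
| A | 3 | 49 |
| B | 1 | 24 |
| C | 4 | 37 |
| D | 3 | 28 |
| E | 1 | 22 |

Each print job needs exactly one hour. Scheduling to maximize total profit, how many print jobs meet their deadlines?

4

By profit: A(d3,49), C(d4,37), D(d3,28), B(d1,24), E(d1,22)
A→slot 3; C→slot 4; D→slot 2; B→slot 1; E skipped.
4 of 5 scheduled.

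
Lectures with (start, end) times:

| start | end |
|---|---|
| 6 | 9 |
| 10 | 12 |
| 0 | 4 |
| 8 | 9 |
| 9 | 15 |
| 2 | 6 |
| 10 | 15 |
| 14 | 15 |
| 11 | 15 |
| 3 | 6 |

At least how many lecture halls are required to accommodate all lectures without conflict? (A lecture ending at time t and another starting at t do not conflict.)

Count concurrent intervals with a sweep; the peak is the room count.
Events (time:±→running): 0:+→1 2:+→2 3:+→3 4:-→2 6:-→1 6:-→0 6:+→1 8:+→2 9:-→1 9:-→0 9:+→1 10:+→2 10:+→3 11:+→4 … peak 4.

4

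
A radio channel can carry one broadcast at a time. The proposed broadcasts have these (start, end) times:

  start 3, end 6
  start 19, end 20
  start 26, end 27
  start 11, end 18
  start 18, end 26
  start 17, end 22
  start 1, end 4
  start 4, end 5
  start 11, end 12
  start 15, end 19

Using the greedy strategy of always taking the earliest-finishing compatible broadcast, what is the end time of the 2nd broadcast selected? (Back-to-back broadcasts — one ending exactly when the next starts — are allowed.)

Greedy by earliest finish: after sorting by end time, pick each interval compatible with the last pick.
Sorted by end: (1,4)  (4,5)  (3,6)  (11,12)  (11,18)  (15,19)  (19,20)  (17,22)  (18,26)  (26,27)
take (1,4); take (4,5); take (11,12); take (15,19); take (19,20); skip (17,22); take (26,27).
Selected: (1,4) (4,5) (11,12) (15,19) (19,20) (26,27)

5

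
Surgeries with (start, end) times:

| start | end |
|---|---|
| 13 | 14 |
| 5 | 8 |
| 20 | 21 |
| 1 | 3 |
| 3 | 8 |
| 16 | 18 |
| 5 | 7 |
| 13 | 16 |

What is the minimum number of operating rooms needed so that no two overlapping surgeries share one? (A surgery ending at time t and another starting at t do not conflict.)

Count concurrent intervals with a sweep; the peak is the room count.
Events (time:±→running): 1:+→1 3:-→0 3:+→1 5:+→2 5:+→3 … peak 3.

3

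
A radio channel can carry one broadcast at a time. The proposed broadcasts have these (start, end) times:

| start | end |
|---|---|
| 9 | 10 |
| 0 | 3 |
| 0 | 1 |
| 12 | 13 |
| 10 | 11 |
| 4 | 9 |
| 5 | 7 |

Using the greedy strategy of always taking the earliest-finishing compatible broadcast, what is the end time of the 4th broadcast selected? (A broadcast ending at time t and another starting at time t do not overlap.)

11

Greedy by earliest finish: after sorting by end time, pick each interval compatible with the last pick.
By end time: (0,1), (0,3), (5,7), (4,9), (9,10), (10,11), (12,13).
Pick (0,1); next start ≥ 1 → (5,7); next start ≥ 7 → (9,10); next start ≥ 10 → (10,11); next start ≥ 11 → (12,13).
Selected: (0,1) (5,7) (9,10) (10,11) (12,13)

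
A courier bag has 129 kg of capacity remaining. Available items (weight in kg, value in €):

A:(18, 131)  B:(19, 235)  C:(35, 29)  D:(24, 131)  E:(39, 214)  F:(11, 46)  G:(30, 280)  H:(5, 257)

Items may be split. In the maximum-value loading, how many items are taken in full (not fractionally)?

Sort by value per unit weight and fill in that order.
Order: H (257/5=51.40) > B (235/19=12.37) > G (280/30=9.33) > A (131/18=7.28) > E (214/39=5.49) > D (131/24=5.46) > F (46/11=4.18) > C (29/35=0.83)
Fill: take H (5 @ 257) → take B (19 @ 235) → take G (30 @ 280) → take A (18 @ 131) → take E (39 @ 214) → take 18/24 of D → 98.25; 129/129 used.
5 item(s) taken whole; one partial (take 18/24 of D).

5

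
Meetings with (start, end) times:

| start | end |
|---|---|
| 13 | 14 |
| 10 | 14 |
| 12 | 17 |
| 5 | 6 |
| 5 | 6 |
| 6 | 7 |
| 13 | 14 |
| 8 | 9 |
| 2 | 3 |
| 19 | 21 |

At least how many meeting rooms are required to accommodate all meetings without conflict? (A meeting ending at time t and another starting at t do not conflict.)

The answer is the maximum number of intervals overlapping at any instant.
starts: [2, 5, 5, 6, 8, 10, 12, 13, 13, 19]
ends:   [3, 6, 6, 7, 9, 14, 14, 14, 17, 21]
s2→1 e3→0 s5→1 s5→2 e6→1 e6→0 s6→1 e7→0 s8→1 e9→0 s10→1 s12→2 s13→3 s13→4  — peak 4.

4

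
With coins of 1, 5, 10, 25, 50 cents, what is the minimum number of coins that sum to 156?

5

Use the largest denomination that fits, subtract, and repeat.
156 = 3×50 + 1×5 + 1×1
Total coins = 3 + 1 + 1 = 5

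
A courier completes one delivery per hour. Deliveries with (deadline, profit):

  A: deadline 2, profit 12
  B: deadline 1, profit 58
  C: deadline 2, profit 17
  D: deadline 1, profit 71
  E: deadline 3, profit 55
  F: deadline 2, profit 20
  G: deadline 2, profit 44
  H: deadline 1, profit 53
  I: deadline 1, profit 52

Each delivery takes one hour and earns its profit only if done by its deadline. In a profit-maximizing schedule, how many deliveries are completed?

3

By profit: D(d1,71), B(d1,58), E(d3,55), H(d1,53), I(d1,52), G(d2,44), F(d2,20), C(d2,17), A(d2,12)
D→slot 1; B skipped; E→slot 3; H skipped; I skipped; G→slot 2; F skipped; C skipped; A skipped.
3 of 9 scheduled.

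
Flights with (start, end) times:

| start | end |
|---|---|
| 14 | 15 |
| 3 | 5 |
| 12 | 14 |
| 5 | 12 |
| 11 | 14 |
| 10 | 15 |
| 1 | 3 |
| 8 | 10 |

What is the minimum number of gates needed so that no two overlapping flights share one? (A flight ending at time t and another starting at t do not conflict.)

3

The answer is the maximum number of intervals overlapping at any instant.
Events (time:±→running): 1:+→1 3:-→0 3:+→1 5:-→0 5:+→1 8:+→2 10:-→1 10:+→2 11:+→3 … peak 3.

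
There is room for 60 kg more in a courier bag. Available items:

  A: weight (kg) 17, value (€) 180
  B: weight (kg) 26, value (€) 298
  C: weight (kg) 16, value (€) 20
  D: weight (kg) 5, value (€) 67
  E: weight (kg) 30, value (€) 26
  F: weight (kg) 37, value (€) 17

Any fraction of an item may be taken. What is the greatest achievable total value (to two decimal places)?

Sort by value per unit weight and fill in that order.
Ratios (sorted): D 13.40, B 11.46, A 10.59, C 1.25, E 0.87, F 0.46
take D (5 @ 67); take B (26 @ 298); take A (17 @ 180); take 12/16 of C → 15.00. Capacity used 60/60.
Total value = 560.00

560.00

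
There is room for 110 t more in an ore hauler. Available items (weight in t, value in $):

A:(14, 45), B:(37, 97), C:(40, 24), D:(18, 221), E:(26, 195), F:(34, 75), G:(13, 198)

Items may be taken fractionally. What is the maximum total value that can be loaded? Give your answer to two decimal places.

Order: G (198/13=15.23) > D (221/18=12.28) > E (195/26=7.50) > A (45/14=3.21) > B (97/37=2.62) > F (75/34=2.21) > C (24/40=0.60)
Fill: take G (13 @ 198) → take D (18 @ 221) → take E (26 @ 195) → take A (14 @ 45) → take B (37 @ 97) → take 2/34 of F → 4.41; 110/110 used.
Total value = 760.41

760.41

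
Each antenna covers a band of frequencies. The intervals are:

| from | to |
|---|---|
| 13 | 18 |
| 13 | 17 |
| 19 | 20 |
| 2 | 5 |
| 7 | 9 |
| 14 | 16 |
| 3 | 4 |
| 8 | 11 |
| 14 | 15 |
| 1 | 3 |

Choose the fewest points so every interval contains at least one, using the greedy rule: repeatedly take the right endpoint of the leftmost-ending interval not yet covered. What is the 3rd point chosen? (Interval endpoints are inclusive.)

Sorted: [1,3] [3,4] [2,5] [7,9] [8,11] [14,15] [14,16] [13,17] [13,18] [19,20]
{[1,3],[3,4],[2,5]} hit by 3; {[7,9],[8,11]} hit by 9; {[14,15],[14,16],[13,17],[13,18]} hit by 15; {[19,20]} hit by 20.
Points: 3, 9, 15, 20 (4 total).

15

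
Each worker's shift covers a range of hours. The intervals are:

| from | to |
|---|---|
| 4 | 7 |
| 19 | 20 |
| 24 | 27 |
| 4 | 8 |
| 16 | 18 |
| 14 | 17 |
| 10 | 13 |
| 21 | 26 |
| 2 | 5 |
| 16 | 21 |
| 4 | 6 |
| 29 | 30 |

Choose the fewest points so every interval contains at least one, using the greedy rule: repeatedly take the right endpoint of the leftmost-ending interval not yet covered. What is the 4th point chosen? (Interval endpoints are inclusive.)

By right end: [2,5]  [4,6]  [4,7]  [4,8]  [10,13]  [14,17]  [16,18]  [19,20]  [16,21]  [21,26]  [24,27]  [29,30]
[2,5] uncovered → point at 5; [10,13] uncovered → point at 13; [14,17] uncovered → point at 17; [19,20] uncovered → point at 20; [21,26] uncovered → point at 26; [29,30] uncovered → point at 30.
Points: 5, 13, 17, 20, 26, 30 (6 total).

20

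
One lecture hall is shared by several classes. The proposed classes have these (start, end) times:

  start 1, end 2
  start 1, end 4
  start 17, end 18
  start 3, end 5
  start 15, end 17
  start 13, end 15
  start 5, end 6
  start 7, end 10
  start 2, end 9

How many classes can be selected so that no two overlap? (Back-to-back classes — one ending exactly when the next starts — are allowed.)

7

Order by finish time; keep every interval that doesn't clash with the previous kept one.
By end time: (1,2), (1,4), (3,5), (5,6), (2,9), (7,10), (13,15), (15,17), (17,18).
Pick (1,2); next start ≥ 2 → (3,5); next start ≥ 5 → (5,6); next start ≥ 6 → (7,10); next start ≥ 10 → (13,15); next start ≥ 15 → (15,17); next start ≥ 17 → (17,18).
Selected 7 classes.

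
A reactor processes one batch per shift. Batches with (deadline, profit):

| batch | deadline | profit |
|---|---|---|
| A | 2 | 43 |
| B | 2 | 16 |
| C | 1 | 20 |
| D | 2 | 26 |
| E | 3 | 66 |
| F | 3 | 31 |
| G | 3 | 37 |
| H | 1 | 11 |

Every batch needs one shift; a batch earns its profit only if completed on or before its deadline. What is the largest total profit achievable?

Sort by profit descending; place each in the latest free slot ≤ its deadline.
By profit: E(d3,66), A(d2,43), G(d3,37), F(d3,31), D(d2,26), C(d1,20), B(d2,16), H(d1,11)
E→slot 3; A→slot 2; G→slot 1; F skipped; D skipped; C skipped; B skipped; H skipped.
Profit = 37 + 43 + 66 = 146

146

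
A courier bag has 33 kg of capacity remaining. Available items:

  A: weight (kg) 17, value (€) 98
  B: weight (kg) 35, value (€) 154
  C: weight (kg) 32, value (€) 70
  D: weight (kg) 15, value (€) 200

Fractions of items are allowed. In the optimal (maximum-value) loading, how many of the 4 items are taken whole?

2

Greedy by value/weight ratio, highest first.
Ratios (sorted): D 13.33, A 5.76, B 4.40, C 2.19
take D (15 @ 200); take A (17 @ 98); take 1/35 of B → 4.40. Capacity used 33/33.
2 item(s) taken whole; one partial (take 1/35 of B).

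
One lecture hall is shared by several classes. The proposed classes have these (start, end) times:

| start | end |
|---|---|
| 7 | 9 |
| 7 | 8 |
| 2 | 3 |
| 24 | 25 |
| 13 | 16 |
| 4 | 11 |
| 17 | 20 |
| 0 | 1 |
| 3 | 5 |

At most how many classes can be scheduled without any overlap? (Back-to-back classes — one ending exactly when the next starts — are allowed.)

7

By end time: (0,1), (2,3), (3,5), (7,8), (7,9), (4,11), (13,16), (17,20), (24,25).
Pick (0,1); next start ≥ 1 → (2,3); next start ≥ 3 → (3,5); next start ≥ 5 → (7,8); next start ≥ 8 → (13,16); next start ≥ 16 → (17,20); next start ≥ 20 → (24,25).
Selected 7 classes.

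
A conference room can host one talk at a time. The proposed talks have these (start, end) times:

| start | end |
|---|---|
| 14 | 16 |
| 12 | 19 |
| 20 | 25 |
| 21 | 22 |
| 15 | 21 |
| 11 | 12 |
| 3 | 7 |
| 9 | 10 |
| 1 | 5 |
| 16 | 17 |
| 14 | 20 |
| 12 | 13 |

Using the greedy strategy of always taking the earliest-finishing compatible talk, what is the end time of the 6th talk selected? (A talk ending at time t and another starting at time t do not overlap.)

17

Sorted by end: (1,5)  (3,7)  (9,10)  (11,12)  (12,13)  (14,16)  (16,17)  (12,19)  (14,20)  (15,21)  (21,22)  (20,25)
take (1,5); take (9,10); take (11,12); take (12,13); take (14,16); take (16,17); skip (12,19); take (21,22).
Selected: (1,5) (9,10) (11,12) (12,13) (14,16) (16,17) (21,22)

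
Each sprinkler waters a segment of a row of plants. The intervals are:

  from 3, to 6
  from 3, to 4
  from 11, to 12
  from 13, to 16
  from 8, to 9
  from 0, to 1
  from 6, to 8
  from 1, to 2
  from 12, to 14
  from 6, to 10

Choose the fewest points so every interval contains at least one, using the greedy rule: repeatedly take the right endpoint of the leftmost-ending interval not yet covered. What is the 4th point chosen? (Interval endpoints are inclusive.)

12

By right end: [0,1]  [1,2]  [3,4]  [3,6]  [6,8]  [8,9]  [6,10]  [11,12]  [12,14]  [13,16]
[0,1] uncovered → point at 1; [3,4] uncovered → point at 4; [6,8] uncovered → point at 8; [11,12] uncovered → point at 12; [13,16] uncovered → point at 16.
Points: 1, 4, 8, 12, 16 (5 total).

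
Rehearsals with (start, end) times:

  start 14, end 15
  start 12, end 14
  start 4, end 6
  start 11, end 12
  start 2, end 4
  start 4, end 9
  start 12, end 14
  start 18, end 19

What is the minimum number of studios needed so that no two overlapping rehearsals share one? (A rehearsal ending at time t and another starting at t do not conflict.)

starts: [2, 4, 4, 11, 12, 12, 14, 18]
ends:   [4, 6, 9, 12, 14, 14, 15, 19]
s2→1 e4→0 s4→1 s4→2  — peak 2.

2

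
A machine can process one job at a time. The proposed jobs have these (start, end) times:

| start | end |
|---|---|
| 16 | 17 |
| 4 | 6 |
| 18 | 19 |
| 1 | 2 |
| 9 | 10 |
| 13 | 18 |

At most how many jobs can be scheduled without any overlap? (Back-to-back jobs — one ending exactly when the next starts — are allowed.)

Order by finish time; keep every interval that doesn't clash with the previous kept one.
By end time: (1,2), (4,6), (9,10), (16,17), (13,18), (18,19).
Pick (1,2); next start ≥ 2 → (4,6); next start ≥ 6 → (9,10); next start ≥ 10 → (16,17); next start ≥ 17 → (18,19).
Selected 5 jobs.

5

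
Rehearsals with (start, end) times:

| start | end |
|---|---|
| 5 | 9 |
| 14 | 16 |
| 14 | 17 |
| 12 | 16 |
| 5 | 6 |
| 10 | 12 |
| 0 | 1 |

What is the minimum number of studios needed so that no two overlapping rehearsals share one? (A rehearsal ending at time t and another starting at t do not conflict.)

starts: [0, 5, 5, 10, 12, 14, 14]
ends:   [1, 6, 9, 12, 16, 16, 17]
s0→1 e1→0 s5→1 s5→2 e6→1 e9→0 s10→1 e12→0 s12→1 s14→2 s14→3  — peak 3.

3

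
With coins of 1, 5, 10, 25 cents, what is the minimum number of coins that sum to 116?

Use the largest denomination that fits, subtract, and repeat.
116 − 4×25→16 − 1×10→6 − 1×5→1 − 1×1→0
Total coins = 4 + 1 + 1 + 1 = 7

7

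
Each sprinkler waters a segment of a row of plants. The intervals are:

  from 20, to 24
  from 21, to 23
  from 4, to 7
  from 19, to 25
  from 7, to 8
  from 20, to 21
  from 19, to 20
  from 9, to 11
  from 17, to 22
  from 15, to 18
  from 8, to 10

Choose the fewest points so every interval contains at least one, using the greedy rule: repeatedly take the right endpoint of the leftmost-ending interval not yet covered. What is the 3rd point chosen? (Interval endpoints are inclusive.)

18

Sorted: [4,7] [7,8] [8,10] [9,11] [15,18] [19,20] [20,21] [17,22] [21,23] [20,24] [19,25]
{[4,7],[7,8]} hit by 7; {[8,10],[9,11]} hit by 10; {[15,18]} hit by 18; {[19,20],[20,21],[17,22]} hit by 20; {[21,23],[20,24],[19,25]} hit by 23.
Points: 7, 10, 18, 20, 23 (5 total).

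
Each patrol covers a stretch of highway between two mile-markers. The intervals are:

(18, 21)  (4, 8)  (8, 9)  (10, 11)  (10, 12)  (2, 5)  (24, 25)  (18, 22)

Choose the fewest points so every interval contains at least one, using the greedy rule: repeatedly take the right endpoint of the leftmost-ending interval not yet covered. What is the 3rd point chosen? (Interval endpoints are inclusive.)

11

By right end: [2,5]  [4,8]  [8,9]  [10,11]  [10,12]  [18,21]  [18,22]  [24,25]
[2,5] uncovered → point at 5; [8,9] uncovered → point at 9; [10,11] uncovered → point at 11; [18,21] uncovered → point at 21; [24,25] uncovered → point at 25.
Points: 5, 9, 11, 21, 25 (5 total).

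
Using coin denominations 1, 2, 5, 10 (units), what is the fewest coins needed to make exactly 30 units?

30 = 3×10
Total coins = 3 = 3

3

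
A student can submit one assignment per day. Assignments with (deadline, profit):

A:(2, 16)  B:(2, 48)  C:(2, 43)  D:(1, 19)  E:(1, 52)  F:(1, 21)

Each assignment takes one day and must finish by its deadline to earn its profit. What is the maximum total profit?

100

Profit order: E=52 B=48 C=43 F=21 D=19 A=16
Assign: E→slot 1, B→slot 2, C skipped, F skipped, D skipped, A skipped.
Slots: [1:E] [2:B]
Profit = 52 + 48 = 100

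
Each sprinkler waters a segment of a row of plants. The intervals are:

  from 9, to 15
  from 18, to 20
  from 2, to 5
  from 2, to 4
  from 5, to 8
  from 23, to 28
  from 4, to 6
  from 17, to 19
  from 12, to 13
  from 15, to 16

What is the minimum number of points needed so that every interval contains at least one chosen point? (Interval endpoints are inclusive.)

6

Sort by right endpoint; whenever an interval is uncovered, place a point at its right end.
By right end: [2,4]  [2,5]  [4,6]  [5,8]  [12,13]  [9,15]  [15,16]  [17,19]  [18,20]  [23,28]
[2,4] uncovered → point at 4; [5,8] uncovered → point at 8; [12,13] uncovered → point at 13; [15,16] uncovered → point at 16; [17,19] uncovered → point at 19; [23,28] uncovered → point at 28.
Points: 4, 8, 13, 16, 19, 28 (6 total).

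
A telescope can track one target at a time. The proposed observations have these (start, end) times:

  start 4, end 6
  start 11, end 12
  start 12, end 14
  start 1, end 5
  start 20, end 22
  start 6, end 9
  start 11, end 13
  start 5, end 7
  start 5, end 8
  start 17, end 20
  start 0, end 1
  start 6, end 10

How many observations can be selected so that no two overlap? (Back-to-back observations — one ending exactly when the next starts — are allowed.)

7

Sort by end time and greedily take each interval whose start is ≥ the last chosen end.
Sorted by end: (0,1)  (1,5)  (4,6)  (5,7)  (5,8)  (6,9)  (6,10)  (11,12)  (11,13)  (12,14)  (17,20)  (20,22)
take (0,1); take (1,5); take (5,7); skip (5,8); skip (6,10); take (11,12); skip (11,13); take (12,14); take (17,20); take (20,22).
Selected 7 observations.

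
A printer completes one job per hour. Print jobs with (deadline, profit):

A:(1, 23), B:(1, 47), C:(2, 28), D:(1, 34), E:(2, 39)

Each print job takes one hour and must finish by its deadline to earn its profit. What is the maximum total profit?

86

Sort by profit descending; place each in the latest free slot ≤ its deadline.
By profit: B(d1,47), E(d2,39), D(d1,34), C(d2,28), A(d1,23)
B→slot 1; E→slot 2; D skipped; C skipped; A skipped.
Profit = 47 + 39 = 86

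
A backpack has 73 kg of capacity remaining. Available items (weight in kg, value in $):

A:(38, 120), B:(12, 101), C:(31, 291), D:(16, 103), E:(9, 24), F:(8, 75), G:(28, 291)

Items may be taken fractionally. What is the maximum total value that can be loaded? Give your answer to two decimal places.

707.50

Ratios (sorted): G 10.39, C 9.39, F 9.38, B 8.42, D 6.44, A 3.16, E 2.67
take G (28 @ 291); take C (31 @ 291); take F (8 @ 75); take 6/12 of B → 50.50. Capacity used 73/73.
Total value = 707.50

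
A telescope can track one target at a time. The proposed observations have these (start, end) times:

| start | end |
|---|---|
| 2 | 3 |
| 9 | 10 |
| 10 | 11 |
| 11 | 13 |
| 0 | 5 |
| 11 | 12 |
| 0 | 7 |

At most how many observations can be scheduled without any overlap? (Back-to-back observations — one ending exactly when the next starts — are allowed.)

Sort by end time and greedily take each interval whose start is ≥ the last chosen end.
Sorted by end: (2,3)  (0,5)  (0,7)  (9,10)  (10,11)  (11,12)  (11,13)
take (2,3); skip (0,5); take (9,10); take (10,11); take (11,12).
Selected 4 observations.

4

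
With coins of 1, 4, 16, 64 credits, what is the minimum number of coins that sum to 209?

5

209 = 3×64 + 1×16 + 1×1
Total coins = 3 + 1 + 1 = 5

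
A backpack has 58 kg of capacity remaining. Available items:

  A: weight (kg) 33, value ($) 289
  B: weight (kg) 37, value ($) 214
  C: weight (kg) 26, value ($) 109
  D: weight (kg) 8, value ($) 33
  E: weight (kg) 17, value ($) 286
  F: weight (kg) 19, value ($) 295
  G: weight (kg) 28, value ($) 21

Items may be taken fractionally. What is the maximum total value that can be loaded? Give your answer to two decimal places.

Sort by value per unit weight and fill in that order.
Order: E (286/17=16.82) > F (295/19=15.53) > A (289/33=8.76) > B (214/37=5.78) > C (109/26=4.19) > D (33/8=4.12) > G (21/28=0.75)
Fill: take E (17 @ 286) → take F (19 @ 295) → take 22/33 of A → 192.67; 58/58 used.
Total value = 773.67

773.67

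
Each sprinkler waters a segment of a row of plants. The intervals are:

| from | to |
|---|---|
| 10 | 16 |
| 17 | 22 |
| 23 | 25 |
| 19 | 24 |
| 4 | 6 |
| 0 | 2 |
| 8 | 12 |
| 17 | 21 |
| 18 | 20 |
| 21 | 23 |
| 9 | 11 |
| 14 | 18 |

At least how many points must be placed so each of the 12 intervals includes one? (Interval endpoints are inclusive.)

Sort by right endpoint; whenever an interval is uncovered, place a point at its right end.
Sorted: [0,2] [4,6] [9,11] [8,12] [10,16] [14,18] [18,20] [17,21] [17,22] [21,23] [19,24] [23,25]
{[0,2]} hit by 2; {[4,6]} hit by 6; {[9,11],[8,12],[10,16]} hit by 11; {[14,18],[18,20],[17,21],[17,22]} hit by 18; {[21,23],[19,24],[23,25]} hit by 23.
Points: 2, 6, 11, 18, 23 (5 total).

5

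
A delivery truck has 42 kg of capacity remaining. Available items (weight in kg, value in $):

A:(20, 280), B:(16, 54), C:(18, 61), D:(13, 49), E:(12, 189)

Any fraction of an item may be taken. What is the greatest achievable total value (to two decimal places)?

506.69

Greedy by value/weight ratio, highest first.
Order: E (189/12=15.75) > A (280/20=14.00) > D (49/13=3.77) > C (61/18=3.39) > B (54/16=3.38)
Fill: take E (12 @ 189) → take A (20 @ 280) → take 10/13 of D → 37.69; 42/42 used.
Total value = 506.69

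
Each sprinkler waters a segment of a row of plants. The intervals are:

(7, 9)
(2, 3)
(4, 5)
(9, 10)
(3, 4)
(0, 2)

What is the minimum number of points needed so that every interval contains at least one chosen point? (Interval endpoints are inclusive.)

Process intervals by earliest right end; each time one isn't hit yet, stab at its right endpoint.
By right end: [0,2]  [2,3]  [3,4]  [4,5]  [7,9]  [9,10]
[0,2] uncovered → point at 2; [3,4] uncovered → point at 4; [7,9] uncovered → point at 9.
Points: 2, 4, 9 (3 total).

3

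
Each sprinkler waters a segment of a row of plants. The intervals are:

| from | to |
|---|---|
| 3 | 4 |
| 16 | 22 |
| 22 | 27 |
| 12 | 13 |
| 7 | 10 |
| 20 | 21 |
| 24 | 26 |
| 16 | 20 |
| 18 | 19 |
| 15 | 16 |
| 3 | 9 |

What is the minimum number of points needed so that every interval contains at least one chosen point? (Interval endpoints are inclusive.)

Sorted: [3,4] [3,9] [7,10] [12,13] [15,16] [18,19] [16,20] [20,21] [16,22] [24,26] [22,27]
{[3,4],[3,9]} hit by 4; {[7,10]} hit by 10; {[12,13]} hit by 13; {[15,16]} hit by 16; {[18,19],[16,20]} hit by 19; {[20,21],[16,22]} hit by 21; {[24,26],[22,27]} hit by 26.
Points: 4, 10, 13, 16, 19, 21, 26 (7 total).

7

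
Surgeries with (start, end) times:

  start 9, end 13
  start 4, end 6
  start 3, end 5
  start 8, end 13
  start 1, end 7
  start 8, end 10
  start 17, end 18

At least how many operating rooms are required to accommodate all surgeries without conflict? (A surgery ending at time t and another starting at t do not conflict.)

3

starts: [1, 3, 4, 8, 8, 9, 17]
ends:   [5, 6, 7, 10, 13, 13, 18]
s1→1 s3→2 s4→3  — peak 3.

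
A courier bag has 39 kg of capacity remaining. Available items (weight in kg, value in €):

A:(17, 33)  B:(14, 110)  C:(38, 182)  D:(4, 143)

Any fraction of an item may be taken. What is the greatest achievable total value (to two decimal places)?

353.58

Greedy by value/weight ratio, highest first.
Order: D (143/4=35.75) > B (110/14=7.86) > C (182/38=4.79) > A (33/17=1.94)
Fill: take D (4 @ 143) → take B (14 @ 110) → take 21/38 of C → 100.58; 39/39 used.
Total value = 353.58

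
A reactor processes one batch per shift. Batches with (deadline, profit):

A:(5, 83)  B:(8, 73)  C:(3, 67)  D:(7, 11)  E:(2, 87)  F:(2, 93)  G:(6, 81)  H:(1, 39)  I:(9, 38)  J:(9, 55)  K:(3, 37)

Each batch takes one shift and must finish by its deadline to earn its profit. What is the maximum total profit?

588

By profit: F(d2,93), E(d2,87), A(d5,83), G(d6,81), B(d8,73), C(d3,67), J(d9,55), H(d1,39), I(d9,38), K(d3,37), D(d7,11)
F→slot 2; E→slot 1; A→slot 5; G→slot 6; B→slot 8; C→slot 3; J→slot 9; H skipped; I→slot 7; K skipped; D→slot 4.
Profit = 87 + 93 + 67 + 11 + 83 + 81 + 38 + 73 + 55 = 588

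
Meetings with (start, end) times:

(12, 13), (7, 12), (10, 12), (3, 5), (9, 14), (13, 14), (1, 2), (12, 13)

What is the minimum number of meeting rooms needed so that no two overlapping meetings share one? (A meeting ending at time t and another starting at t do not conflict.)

The answer is the maximum number of intervals overlapping at any instant.
Events (time:±→running): 1:+→1 2:-→0 3:+→1 5:-→0 7:+→1 9:+→2 10:+→3 … peak 3.

3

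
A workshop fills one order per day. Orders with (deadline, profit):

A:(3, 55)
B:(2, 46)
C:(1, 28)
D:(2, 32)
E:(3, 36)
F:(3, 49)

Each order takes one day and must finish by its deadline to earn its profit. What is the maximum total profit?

Take jobs in profit order; each goes to the latest open slot no later than its deadline.
By profit: A(d3,55), F(d3,49), B(d2,46), E(d3,36), D(d2,32), C(d1,28)
A→slot 3; F→slot 2; B→slot 1; E skipped; D skipped; C skipped.
Profit = 46 + 49 + 55 = 150

150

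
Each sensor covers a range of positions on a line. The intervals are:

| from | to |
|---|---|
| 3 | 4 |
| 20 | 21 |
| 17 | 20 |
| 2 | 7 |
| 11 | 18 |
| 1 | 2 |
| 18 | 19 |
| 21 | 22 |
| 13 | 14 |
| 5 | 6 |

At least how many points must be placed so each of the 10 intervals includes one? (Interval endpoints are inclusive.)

Process intervals by earliest right end; each time one isn't hit yet, stab at its right endpoint.
Sorted: [1,2] [3,4] [5,6] [2,7] [13,14] [11,18] [18,19] [17,20] [20,21] [21,22]
{[1,2]} hit by 2; {[3,4]} hit by 4; {[5,6],[2,7]} hit by 6; {[13,14],[11,18]} hit by 14; {[18,19],[17,20]} hit by 19; {[20,21],[21,22]} hit by 21.
Points: 2, 4, 6, 14, 19, 21 (6 total).

6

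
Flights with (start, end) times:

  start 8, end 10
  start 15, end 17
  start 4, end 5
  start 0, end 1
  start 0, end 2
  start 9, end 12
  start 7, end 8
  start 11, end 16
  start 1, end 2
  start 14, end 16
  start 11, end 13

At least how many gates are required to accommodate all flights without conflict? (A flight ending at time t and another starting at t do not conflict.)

3

The answer is the maximum number of intervals overlapping at any instant.
Events (time:±→running): 0:+→1 0:+→2 1:-→1 1:+→2 2:-→1 2:-→0 4:+→1 5:-→0 7:+→1 8:-→0 8:+→1 9:+→2 10:-→1 11:+→2 11:+→3 … peak 3.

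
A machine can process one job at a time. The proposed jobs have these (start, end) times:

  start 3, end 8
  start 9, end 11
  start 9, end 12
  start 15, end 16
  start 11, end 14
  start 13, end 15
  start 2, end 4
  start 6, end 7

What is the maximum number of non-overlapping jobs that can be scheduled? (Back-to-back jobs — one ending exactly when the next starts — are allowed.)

Greedy by earliest finish: after sorting by end time, pick each interval compatible with the last pick.
By end time: (2,4), (6,7), (3,8), (9,11), (9,12), (11,14), (13,15), (15,16).
Pick (2,4); next start ≥ 4 → (6,7); next start ≥ 7 → (9,11); next start ≥ 11 → (11,14); next start ≥ 14 → (15,16).
Selected 5 jobs.

5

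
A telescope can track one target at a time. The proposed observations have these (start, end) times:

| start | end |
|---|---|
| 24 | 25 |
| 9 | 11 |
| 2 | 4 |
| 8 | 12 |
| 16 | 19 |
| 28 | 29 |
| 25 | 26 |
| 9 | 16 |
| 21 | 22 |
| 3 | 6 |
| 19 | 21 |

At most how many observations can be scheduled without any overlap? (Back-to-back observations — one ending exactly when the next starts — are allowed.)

8

Sorted by end: (2,4)  (3,6)  (9,11)  (8,12)  (9,16)  (16,19)  (19,21)  (21,22)  (24,25)  (25,26)  (28,29)
take (2,4); take (9,11); skip (9,16); take (16,19); take (19,21); take (21,22); take (24,25); take (25,26); take (28,29).
Selected 8 observations.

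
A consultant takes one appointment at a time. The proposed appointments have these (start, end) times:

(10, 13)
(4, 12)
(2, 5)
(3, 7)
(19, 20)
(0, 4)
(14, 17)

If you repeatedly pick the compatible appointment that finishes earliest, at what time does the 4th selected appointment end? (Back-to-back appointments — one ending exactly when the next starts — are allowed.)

By end time: (0,4), (2,5), (3,7), (4,12), (10,13), (14,17), (19,20).
Pick (0,4); next start ≥ 4 → (4,12); next start ≥ 12 → (14,17); next start ≥ 17 → (19,20).
Selected: (0,4) (4,12) (14,17) (19,20)

20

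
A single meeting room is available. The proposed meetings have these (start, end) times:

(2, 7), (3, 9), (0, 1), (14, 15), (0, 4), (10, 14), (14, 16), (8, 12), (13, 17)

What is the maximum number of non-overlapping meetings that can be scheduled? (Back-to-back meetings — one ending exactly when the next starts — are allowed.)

Sort by end time and greedily take each interval whose start is ≥ the last chosen end.
By end time: (0,1), (0,4), (2,7), (3,9), (8,12), (10,14), (14,15), (14,16), (13,17).
Pick (0,1); next start ≥ 1 → (2,7); next start ≥ 7 → (8,12); next start ≥ 12 → (14,15).
Selected 4 meetings.

4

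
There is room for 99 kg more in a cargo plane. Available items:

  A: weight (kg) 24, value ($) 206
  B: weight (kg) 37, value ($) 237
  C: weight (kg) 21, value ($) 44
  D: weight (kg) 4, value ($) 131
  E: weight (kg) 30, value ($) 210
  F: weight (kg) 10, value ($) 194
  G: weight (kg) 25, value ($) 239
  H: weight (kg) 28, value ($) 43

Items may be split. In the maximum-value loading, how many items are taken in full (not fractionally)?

5

Sort by value per unit weight and fill in that order.
Order: D (131/4=32.75) > F (194/10=19.40) > G (239/25=9.56) > A (206/24=8.58) > E (210/30=7.00) > B (237/37=6.41) > C (44/21=2.10) > H (43/28=1.54)
Fill: take D (4 @ 131) → take F (10 @ 194) → take G (25 @ 239) → take A (24 @ 206) → take E (30 @ 210) → take 6/37 of B → 38.43; 99/99 used.
5 item(s) taken whole; one partial (take 6/37 of B).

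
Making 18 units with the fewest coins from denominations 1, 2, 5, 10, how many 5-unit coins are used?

18 = 1×10 + 1×5 + 1×2 + 1×1
Count of 5: 1

1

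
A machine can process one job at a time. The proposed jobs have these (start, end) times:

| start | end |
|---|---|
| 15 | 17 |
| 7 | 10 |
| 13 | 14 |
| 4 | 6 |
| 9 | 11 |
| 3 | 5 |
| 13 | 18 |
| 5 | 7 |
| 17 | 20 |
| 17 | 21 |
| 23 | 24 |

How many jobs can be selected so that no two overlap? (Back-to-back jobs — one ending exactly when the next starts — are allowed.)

Sort by end time and greedily take each interval whose start is ≥ the last chosen end.
Sorted by end: (3,5)  (4,6)  (5,7)  (7,10)  (9,11)  (13,14)  (15,17)  (13,18)  (17,20)  (17,21)  (23,24)
take (3,5); skip (4,6); take (5,7); take (7,10); skip (9,11); take (13,14); take (15,17); take (17,20); skip (17,21); take (23,24).
Selected 7 jobs.

7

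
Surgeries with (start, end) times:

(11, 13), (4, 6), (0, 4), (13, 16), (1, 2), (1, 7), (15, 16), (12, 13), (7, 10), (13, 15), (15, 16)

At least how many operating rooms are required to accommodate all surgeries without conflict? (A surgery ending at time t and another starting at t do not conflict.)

3

Events (time:±→running): 0:+→1 1:+→2 1:+→3 … peak 3.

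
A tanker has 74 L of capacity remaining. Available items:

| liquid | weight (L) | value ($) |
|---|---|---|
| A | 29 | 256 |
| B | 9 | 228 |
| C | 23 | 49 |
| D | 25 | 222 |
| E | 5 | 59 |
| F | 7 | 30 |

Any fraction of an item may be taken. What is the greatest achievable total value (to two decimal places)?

790.71

Sort by value per unit weight and fill in that order.
Order: B (228/9=25.33) > E (59/5=11.80) > D (222/25=8.88) > A (256/29=8.83) > F (30/7=4.29) > C (49/23=2.13)
Fill: take B (9 @ 228) → take E (5 @ 59) → take D (25 @ 222) → take A (29 @ 256) → take 6/7 of F → 25.71; 74/74 used.
Total value = 790.71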